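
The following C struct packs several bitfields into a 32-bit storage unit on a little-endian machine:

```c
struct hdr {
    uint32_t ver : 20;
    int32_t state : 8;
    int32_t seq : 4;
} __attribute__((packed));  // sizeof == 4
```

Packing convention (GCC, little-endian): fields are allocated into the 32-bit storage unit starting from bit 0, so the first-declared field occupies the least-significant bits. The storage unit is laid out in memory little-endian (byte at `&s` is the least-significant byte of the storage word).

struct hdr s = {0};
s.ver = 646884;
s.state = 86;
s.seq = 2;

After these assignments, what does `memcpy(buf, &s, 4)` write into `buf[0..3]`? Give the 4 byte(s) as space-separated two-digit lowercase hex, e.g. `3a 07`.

e4 de 69 25

ver (20b) val=646884 bits=0x9dee4 at bit 0: 0x0009dee4
state (8b) val=86 bits=0x56 at bit 20: 0x0569dee4
seq (4b) val=2 bits=0x2 at bit 28: 0x2569dee4
word = 0x2569dee4 → little-endian bytes:
  [0]=0xe4  [1]=0xde  [2]=0x69  [3]=0x25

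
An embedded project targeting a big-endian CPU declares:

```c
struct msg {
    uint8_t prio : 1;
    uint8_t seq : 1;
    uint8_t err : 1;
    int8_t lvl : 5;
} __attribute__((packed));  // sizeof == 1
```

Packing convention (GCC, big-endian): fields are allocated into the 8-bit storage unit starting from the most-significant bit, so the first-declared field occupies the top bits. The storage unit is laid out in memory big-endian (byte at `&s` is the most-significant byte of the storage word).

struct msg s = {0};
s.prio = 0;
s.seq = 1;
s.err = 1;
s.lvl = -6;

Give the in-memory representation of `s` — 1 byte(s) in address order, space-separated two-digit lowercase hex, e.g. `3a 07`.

7a

prio:1 = 0 → 0x0 << 7 → word 0x00
seq:1 = 1 → 0x1 << 6 → word 0x40
err:1 = 1 → 0x1 << 5 → word 0x60
lvl:5 = -6 → 0x1a << 0 → word 0x7a
word = 0x7a → big-endian bytes:
  [0]=0x7a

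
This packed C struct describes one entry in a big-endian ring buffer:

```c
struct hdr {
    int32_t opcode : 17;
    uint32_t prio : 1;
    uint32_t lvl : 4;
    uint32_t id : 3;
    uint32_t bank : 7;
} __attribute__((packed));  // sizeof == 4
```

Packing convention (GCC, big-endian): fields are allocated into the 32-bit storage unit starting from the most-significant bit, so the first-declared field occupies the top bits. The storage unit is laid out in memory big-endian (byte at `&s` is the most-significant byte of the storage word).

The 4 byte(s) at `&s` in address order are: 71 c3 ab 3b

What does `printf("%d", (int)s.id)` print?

6

[0]=0x71 [1]=0xc3 [2]=0xab [3]=0x3b (big-endian) → word 0x71c3ab3b
opcode [15+:17] = (word>>15) & 0x1ffff = 58247
prio [14+:1] = (word>>14) & 0x1 = 0
lvl [10+:4] = (word>>10) & 0xf = 10
id [7+:3] = (word>>7) & 0x7 = 6  ←
bank [0+:7] = (word>>0) & 0x7f = 59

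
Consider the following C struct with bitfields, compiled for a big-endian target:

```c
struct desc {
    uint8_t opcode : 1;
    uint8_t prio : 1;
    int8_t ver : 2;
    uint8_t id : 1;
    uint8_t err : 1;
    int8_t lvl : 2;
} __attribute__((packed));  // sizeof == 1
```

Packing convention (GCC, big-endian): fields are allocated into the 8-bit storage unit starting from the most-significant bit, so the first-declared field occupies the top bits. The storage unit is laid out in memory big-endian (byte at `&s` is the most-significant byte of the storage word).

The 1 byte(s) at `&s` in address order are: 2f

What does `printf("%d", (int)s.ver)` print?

-2

[0]=0x2f (big-endian) → word 0x2f
opcode:1 @ bit 7 → (0x2f>>7)&0x1 = 0x0
prio:1 @ bit 6 → (0x2f>>6)&0x1 = 0x0
ver:2 @ bit 4 → (0x2f>>4)&0x3 = 0x2  ←
id:1 @ bit 3 → (0x2f>>3)&0x1 = 0x1
err:1 @ bit 2 → (0x2f>>2)&0x1 = 0x1
lvl:2 @ bit 0 → (0x2f>>0)&0x3 = 0x3
ver signed 2b, MSB=1: 2 - 4 = -2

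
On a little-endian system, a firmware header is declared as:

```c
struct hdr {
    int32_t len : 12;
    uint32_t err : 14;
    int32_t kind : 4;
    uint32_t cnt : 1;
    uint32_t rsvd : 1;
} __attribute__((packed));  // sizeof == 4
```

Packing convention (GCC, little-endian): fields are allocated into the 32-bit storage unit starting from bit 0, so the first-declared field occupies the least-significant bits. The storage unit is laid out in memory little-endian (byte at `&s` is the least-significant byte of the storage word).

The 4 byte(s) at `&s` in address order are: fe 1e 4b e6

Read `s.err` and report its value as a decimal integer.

[0]=0xfe [1]=0x1e [2]=0x4b [3]=0xe6 (little-endian) → word 0xe64b1efe
len [0+:12] = (word>>0) & 0xfff = 3838
err [12+:14] = (word>>12) & 0x3fff = 9393  ←
kind [26+:4] = (word>>26) & 0xf = 9
cnt [30+:1] = (word>>30) & 0x1 = 1
rsvd [31+:1] = (word>>31) & 0x1 = 1

9393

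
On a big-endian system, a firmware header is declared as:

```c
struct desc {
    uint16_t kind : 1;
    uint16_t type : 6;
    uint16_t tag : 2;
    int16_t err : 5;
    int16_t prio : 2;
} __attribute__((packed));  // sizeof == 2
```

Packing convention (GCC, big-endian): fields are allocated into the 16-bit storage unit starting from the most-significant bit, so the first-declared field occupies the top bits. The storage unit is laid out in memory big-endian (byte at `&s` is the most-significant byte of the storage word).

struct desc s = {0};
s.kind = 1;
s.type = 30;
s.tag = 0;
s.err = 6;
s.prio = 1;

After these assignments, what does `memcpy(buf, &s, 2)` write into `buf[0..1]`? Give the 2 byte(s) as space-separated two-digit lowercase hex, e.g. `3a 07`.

kind (1b) val=1 bits=0x1 at bit 15: 0x8000
type (6b) val=30 bits=0x1e at bit 9: 0xbc00
tag (2b) val=0 bits=0x0 at bit 7: 0xbc00
err (5b) val=6 bits=0x6 at bit 2: 0xbc18
prio (2b) val=1 bits=0x1 at bit 0: 0xbc19
word = 0xbc19 → big-endian bytes:
  [0]=0xbc  [1]=0x19

bc 19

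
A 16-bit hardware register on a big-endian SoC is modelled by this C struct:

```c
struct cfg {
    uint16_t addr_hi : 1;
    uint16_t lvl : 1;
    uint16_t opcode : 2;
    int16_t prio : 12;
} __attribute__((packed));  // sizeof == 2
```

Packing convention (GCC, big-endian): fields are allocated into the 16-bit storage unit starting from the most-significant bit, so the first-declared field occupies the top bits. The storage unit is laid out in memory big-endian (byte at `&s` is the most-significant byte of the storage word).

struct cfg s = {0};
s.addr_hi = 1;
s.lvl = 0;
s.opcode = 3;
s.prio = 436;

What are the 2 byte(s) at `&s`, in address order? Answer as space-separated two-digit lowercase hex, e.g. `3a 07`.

addr_hi (1b) val=1 bits=0x1 at bit 15: 0x8000
lvl (1b) val=0 bits=0x0 at bit 14: 0x8000
opcode (2b) val=3 bits=0x3 at bit 12: 0xb000
prio (12b) val=436 bits=0x1b4 at bit 0: 0xb1b4
word = 0xb1b4 → big-endian bytes:
  [0]=0xb1  [1]=0xb4

b1 b4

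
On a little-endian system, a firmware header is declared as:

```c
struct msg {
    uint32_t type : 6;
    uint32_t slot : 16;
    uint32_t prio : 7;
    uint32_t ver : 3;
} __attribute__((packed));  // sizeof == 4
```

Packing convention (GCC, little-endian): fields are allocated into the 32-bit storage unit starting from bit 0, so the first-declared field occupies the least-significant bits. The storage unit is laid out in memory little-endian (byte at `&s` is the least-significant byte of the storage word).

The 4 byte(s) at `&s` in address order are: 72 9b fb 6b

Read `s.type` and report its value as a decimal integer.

50

[0]=0x72 [1]=0x9b [2]=0xfb [3]=0x6b (little-endian) → word 0x6bfb9b72
type:6 @ bit 0 → (0x6bfb9b72>>0)&0x3f = 0x32  ←
slot:16 @ bit 6 → (0x6bfb9b72>>6)&0xffff = 0xee6d
prio:7 @ bit 22 → (0x6bfb9b72>>22)&0x7f = 0x2f
ver:3 @ bit 29 → (0x6bfb9b72>>29)&0x7 = 0x3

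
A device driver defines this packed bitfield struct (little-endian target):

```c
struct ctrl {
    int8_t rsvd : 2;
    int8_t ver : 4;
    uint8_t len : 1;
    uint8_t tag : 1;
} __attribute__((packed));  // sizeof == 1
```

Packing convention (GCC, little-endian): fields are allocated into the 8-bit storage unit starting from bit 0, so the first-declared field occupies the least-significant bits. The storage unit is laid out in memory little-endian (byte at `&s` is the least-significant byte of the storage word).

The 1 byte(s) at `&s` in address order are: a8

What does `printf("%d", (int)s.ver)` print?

[0]=0xa8 (little-endian) → word 0xa8
rsvd [0+:2] = (word>>0) & 0x3 = 0
ver [2+:4] = (word>>2) & 0xf = 10  ←
len [6+:1] = (word>>6) & 0x1 = 0
tag [7+:1] = (word>>7) & 0x1 = 1
ver signed 4b, MSB=1: 10 - 16 = -6

-6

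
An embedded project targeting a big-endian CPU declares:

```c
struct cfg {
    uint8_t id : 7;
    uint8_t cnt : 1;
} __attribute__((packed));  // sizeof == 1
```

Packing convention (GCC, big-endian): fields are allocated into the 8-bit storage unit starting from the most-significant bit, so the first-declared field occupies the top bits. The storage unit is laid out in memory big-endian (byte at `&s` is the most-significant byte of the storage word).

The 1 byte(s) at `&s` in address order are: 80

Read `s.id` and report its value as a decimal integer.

64

[0]=0x80 (big-endian) → word 0x80
id [1+:7] = (word>>1) & 0x7f = 64  ←
cnt [0+:1] = (word>>0) & 0x1 = 0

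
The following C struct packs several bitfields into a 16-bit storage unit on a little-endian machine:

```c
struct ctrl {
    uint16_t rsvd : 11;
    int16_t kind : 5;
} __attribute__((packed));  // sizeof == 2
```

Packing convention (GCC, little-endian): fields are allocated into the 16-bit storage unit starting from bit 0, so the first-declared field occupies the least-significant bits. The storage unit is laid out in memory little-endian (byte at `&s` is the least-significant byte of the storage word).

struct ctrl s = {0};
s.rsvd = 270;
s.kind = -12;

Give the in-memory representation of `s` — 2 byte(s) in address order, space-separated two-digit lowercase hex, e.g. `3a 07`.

0e a1

rsvd:11 = 270 → 0x10e << 0 → word 0x010e
kind:5 = -12 → 0x14 << 11 → word 0xa10e
word = 0xa10e → little-endian bytes:
  [0]=0x0e  [1]=0xa1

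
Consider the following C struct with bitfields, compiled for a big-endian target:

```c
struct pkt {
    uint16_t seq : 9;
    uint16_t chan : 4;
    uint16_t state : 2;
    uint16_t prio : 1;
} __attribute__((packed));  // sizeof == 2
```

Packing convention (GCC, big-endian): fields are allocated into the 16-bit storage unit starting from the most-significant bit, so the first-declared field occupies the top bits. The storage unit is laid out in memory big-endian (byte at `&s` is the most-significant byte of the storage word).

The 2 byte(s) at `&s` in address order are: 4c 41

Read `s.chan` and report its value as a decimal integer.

8

[0]=0x4c [1]=0x41 (big-endian) → word 0x4c41
seq [7+:9] = (word>>7) & 0x1ff = 152
chan [3+:4] = (word>>3) & 0xf = 8  ←
state [1+:2] = (word>>1) & 0x3 = 0
prio [0+:1] = (word>>0) & 0x1 = 1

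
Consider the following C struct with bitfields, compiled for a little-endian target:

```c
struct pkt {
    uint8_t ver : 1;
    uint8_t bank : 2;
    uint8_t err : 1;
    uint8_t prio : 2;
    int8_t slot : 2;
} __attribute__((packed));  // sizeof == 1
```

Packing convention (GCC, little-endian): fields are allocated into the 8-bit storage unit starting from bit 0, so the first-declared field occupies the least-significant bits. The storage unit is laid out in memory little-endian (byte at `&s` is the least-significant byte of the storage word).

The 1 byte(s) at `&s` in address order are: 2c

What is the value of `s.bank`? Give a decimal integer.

2

[0]=0x2c (little-endian) → word 0x2c
ver:1 @ bit 0 → (0x2c>>0)&0x1 = 0x0
bank:2 @ bit 1 → (0x2c>>1)&0x3 = 0x2  ←
err:1 @ bit 3 → (0x2c>>3)&0x1 = 0x1
prio:2 @ bit 4 → (0x2c>>4)&0x3 = 0x2
slot:2 @ bit 6 → (0x2c>>6)&0x3 = 0x0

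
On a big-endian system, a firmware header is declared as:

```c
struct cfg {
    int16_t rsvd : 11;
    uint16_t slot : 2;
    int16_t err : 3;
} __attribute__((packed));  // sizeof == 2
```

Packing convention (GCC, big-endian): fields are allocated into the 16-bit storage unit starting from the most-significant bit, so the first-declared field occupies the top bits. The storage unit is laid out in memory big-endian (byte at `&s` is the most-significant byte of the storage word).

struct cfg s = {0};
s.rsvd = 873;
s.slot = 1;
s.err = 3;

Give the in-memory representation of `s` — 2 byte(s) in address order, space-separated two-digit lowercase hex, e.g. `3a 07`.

rsvd:11 = 873 → 0x369 << 5 → word 0x6d20
slot:2 = 1 → 0x1 << 3 → word 0x6d28
err:3 = 3 → 0x3 << 0 → word 0x6d2b
word = 0x6d2b → big-endian bytes:
  [0]=0x6d  [1]=0x2b

6d 2b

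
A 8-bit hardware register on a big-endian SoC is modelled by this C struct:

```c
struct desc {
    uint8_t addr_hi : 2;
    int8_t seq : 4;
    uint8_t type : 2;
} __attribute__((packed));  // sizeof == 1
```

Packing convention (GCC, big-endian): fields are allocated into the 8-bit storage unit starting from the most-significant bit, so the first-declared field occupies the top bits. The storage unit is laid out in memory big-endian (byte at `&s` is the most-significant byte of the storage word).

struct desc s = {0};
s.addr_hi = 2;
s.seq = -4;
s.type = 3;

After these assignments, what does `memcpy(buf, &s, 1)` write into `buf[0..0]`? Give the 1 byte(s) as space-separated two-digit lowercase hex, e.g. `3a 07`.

[6+:2] addr_hi=2 & 0x3 = 0x2; word=0x80
[2+:4] seq=-4 & 0xf = 0xc; word=0xb0
[0+:2] type=3 & 0x3 = 0x3; word=0xb3
word = 0xb3 → big-endian bytes:
  [0]=0xb3

b3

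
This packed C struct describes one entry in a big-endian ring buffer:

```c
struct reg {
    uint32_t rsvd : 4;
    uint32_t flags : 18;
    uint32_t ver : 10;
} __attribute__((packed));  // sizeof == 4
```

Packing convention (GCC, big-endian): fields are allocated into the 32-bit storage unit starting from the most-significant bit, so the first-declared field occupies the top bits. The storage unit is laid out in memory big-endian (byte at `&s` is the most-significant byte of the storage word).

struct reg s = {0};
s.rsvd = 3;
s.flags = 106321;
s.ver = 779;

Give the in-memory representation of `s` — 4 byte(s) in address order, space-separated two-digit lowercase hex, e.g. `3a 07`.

36 7d 47 0b

[28+:4] rsvd=3 & 0xf = 0x3; word=0x30000000
[10+:18] flags=106321 & 0x3ffff = 0x19f51; word=0x367d4400
[0+:10] ver=779 & 0x3ff = 0x30b; word=0x367d470b
word = 0x367d470b → big-endian bytes:
  [0]=0x36  [1]=0x7d  [2]=0x47  [3]=0x0b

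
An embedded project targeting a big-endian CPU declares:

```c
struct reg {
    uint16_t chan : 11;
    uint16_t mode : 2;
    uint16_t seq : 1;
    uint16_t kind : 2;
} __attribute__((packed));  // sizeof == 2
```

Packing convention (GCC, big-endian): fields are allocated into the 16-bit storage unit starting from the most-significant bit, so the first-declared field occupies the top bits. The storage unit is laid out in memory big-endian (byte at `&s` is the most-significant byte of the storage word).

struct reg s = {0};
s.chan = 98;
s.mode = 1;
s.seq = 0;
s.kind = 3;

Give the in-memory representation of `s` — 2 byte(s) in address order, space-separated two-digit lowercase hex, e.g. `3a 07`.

0c 4b

chan:11 = 98 → 0x62 << 5 → word 0x0c40
mode:2 = 1 → 0x1 << 3 → word 0x0c48
seq:1 = 0 → 0x0 << 2 → word 0x0c48
kind:2 = 3 → 0x3 << 0 → word 0x0c4b
word = 0x0c4b → big-endian bytes:
  [0]=0x0c  [1]=0x4b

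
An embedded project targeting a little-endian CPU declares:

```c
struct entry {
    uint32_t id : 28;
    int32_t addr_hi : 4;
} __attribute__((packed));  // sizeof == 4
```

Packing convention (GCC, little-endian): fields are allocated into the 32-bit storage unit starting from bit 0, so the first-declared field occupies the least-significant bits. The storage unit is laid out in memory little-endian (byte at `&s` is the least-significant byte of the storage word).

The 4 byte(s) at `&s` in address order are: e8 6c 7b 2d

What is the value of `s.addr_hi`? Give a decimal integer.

[0]=0xe8 [1]=0x6c [2]=0x7b [3]=0x2d (little-endian) → word 0x2d7b6ce8
id:28 @ bit 0 → (0x2d7b6ce8>>0)&0xfffffff = 0xd7b6ce8
addr_hi:4 @ bit 28 → (0x2d7b6ce8>>28)&0xf = 0x2  ←
addr_hi signed 4b, MSB=0: value = 2

2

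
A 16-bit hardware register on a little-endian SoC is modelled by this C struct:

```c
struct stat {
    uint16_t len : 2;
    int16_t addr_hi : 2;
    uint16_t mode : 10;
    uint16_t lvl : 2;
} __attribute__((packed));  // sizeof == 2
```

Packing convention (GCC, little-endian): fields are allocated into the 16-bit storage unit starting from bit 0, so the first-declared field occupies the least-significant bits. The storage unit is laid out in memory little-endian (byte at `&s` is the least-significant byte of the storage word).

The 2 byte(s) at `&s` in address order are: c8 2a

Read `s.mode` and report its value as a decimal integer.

[0]=0xc8 [1]=0x2a (little-endian) → word 0x2ac8
len [0+:2] = (word>>0) & 0x3 = 0
addr_hi [2+:2] = (word>>2) & 0x3 = 2
mode [4+:10] = (word>>4) & 0x3ff = 684  ←
lvl [14+:2] = (word>>14) & 0x3 = 0

684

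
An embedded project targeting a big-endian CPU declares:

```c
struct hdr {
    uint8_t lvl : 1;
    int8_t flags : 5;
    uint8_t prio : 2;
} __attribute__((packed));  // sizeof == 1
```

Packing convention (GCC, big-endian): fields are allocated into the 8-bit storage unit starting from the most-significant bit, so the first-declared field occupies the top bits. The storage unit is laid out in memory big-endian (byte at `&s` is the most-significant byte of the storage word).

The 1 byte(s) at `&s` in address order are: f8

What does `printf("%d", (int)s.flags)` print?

[0]=0xf8 (big-endian) → word 0xf8
lvl [7+:1] = (word>>7) & 0x1 = 1
flags [2+:5] = (word>>2) & 0x1f = 30  ←
prio [0+:2] = (word>>0) & 0x3 = 0
flags signed 5b, MSB=1: 30 - 32 = -2

-2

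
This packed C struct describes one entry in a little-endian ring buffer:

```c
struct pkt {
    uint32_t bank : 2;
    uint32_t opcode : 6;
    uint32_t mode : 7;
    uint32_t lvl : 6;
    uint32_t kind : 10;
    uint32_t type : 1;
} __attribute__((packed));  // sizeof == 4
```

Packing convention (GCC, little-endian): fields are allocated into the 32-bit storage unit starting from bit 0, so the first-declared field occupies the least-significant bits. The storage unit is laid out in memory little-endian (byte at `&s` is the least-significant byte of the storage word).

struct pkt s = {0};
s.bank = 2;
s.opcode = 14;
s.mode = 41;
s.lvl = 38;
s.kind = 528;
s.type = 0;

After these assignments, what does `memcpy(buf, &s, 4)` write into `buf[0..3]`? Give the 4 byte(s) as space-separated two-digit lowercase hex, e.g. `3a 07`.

3a 29 13 42

bank:2 = 2 → 0x2 << 0 → word 0x00000002
opcode:6 = 14 → 0xe << 2 → word 0x0000003a
mode:7 = 41 → 0x29 << 8 → word 0x0000293a
lvl:6 = 38 → 0x26 << 15 → word 0x0013293a
kind:10 = 528 → 0x210 << 21 → word 0x4213293a
type:1 = 0 → 0x0 << 31 → word 0x4213293a
word = 0x4213293a → little-endian bytes:
  [0]=0x3a  [1]=0x29  [2]=0x13  [3]=0x42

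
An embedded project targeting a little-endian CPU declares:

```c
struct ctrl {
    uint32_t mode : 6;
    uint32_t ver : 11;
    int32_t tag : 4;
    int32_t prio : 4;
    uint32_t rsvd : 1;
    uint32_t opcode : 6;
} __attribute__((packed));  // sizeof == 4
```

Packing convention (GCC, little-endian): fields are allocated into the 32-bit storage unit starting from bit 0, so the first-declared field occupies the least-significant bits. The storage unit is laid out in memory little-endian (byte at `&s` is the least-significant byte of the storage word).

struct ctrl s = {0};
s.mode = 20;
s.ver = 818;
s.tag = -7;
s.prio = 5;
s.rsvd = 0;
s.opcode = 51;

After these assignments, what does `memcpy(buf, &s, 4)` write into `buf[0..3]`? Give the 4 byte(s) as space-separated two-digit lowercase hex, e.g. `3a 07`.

94 cc b2 cc

[0+:6] mode=20 & 0x3f = 0x14; word=0x00000014
[6+:11] ver=818 & 0x7ff = 0x332; word=0x0000cc94
[17+:4] tag=-7 & 0xf = 0x9; word=0x0012cc94
[21+:4] prio=5 & 0xf = 0x5; word=0x00b2cc94
[25+:1] rsvd=0 & 0x1 = 0x0; word=0x00b2cc94
[26+:6] opcode=51 & 0x3f = 0x33; word=0xccb2cc94
word = 0xccb2cc94 → little-endian bytes:
  [0]=0x94  [1]=0xcc  [2]=0xb2  [3]=0xcc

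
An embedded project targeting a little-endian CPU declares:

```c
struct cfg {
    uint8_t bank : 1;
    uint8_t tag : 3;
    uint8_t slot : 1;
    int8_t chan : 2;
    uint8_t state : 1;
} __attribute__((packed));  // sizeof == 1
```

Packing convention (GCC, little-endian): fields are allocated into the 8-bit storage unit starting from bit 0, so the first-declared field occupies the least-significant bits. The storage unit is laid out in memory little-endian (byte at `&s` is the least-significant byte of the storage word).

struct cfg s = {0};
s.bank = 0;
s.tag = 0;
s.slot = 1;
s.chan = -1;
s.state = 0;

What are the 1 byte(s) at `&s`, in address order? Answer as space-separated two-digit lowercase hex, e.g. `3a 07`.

70

bank:1 = 0 → 0x0 << 0 → word 0x00
tag:3 = 0 → 0x0 << 1 → word 0x00
slot:1 = 1 → 0x1 << 4 → word 0x10
chan:2 = -1 → 0x3 << 5 → word 0x70
state:1 = 0 → 0x0 << 7 → word 0x70
word = 0x70 → little-endian bytes:
  [0]=0x70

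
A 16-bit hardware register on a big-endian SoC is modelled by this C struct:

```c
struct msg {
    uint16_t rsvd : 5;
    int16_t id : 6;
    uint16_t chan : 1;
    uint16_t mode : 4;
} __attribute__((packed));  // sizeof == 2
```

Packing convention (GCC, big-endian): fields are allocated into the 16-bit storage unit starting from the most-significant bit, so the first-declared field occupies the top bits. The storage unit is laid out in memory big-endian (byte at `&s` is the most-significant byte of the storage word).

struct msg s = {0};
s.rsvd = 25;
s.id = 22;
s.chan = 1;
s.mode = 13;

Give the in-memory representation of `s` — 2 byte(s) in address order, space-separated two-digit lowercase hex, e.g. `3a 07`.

[11+:5] rsvd=25 & 0x1f = 0x19; word=0xc800
[5+:6] id=22 & 0x3f = 0x16; word=0xcac0
[4+:1] chan=1 & 0x1 = 0x1; word=0xcad0
[0+:4] mode=13 & 0xf = 0xd; word=0xcadd
word = 0xcadd → big-endian bytes:
  [0]=0xca  [1]=0xdd

ca dd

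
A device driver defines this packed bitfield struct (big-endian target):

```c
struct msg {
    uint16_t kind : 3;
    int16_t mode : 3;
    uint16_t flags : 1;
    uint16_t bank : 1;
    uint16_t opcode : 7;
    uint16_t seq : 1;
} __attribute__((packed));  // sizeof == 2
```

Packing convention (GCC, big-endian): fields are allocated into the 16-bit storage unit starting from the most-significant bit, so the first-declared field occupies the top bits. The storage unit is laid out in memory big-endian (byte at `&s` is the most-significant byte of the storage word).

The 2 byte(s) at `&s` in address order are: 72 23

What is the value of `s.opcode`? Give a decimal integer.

17

[0]=0x72 [1]=0x23 (big-endian) → word 0x7223
kind [13+:3] = (word>>13) & 0x7 = 3
mode [10+:3] = (word>>10) & 0x7 = 4
flags [9+:1] = (word>>9) & 0x1 = 1
bank [8+:1] = (word>>8) & 0x1 = 0
opcode [1+:7] = (word>>1) & 0x7f = 17  ←
seq [0+:1] = (word>>0) & 0x1 = 1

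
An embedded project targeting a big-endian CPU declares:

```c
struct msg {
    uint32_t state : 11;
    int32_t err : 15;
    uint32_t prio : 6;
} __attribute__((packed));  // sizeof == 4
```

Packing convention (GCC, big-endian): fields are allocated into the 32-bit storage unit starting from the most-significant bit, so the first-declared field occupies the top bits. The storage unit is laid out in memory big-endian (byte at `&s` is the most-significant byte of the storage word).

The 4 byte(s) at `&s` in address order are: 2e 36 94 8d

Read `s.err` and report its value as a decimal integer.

-9646

[0]=0x2e [1]=0x36 [2]=0x94 [3]=0x8d (big-endian) → word 0x2e36948d
state:11 @ bit 21 → (0x2e36948d>>21)&0x7ff = 0x171
err:15 @ bit 6 → (0x2e36948d>>6)&0x7fff = 0x5a52  ←
prio:6 @ bit 0 → (0x2e36948d>>0)&0x3f = 0xd
err signed 15b, MSB=1: 23122 - 32768 = -9646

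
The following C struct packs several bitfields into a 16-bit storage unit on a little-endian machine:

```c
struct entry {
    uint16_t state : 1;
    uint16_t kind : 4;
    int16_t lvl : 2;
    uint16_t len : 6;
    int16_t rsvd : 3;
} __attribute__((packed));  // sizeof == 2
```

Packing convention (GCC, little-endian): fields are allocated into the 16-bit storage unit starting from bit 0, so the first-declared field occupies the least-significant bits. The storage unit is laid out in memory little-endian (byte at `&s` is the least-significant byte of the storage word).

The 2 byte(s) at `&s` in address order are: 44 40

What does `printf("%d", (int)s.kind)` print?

2

[0]=0x44 [1]=0x40 (little-endian) → word 0x4044
state [0+:1] = (word>>0) & 0x1 = 0
kind [1+:4] = (word>>1) & 0xf = 2  ←
lvl [5+:2] = (word>>5) & 0x3 = 2
len [7+:6] = (word>>7) & 0x3f = 0
rsvd [13+:3] = (word>>13) & 0x7 = 2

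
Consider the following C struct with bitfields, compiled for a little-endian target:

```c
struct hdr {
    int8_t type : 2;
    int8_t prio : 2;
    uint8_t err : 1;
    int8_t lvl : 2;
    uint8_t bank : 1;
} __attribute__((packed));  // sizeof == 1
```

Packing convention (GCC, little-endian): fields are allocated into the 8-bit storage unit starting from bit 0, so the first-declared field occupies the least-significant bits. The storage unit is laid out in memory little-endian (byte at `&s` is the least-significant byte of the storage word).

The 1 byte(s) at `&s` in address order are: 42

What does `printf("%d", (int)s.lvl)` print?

-2

[0]=0x42 (little-endian) → word 0x42
type:2 @ bit 0 → (0x42>>0)&0x3 = 0x2
prio:2 @ bit 2 → (0x42>>2)&0x3 = 0x0
err:1 @ bit 4 → (0x42>>4)&0x1 = 0x0
lvl:2 @ bit 5 → (0x42>>5)&0x3 = 0x2  ←
bank:1 @ bit 7 → (0x42>>7)&0x1 = 0x0
lvl signed 2b, MSB=1: 2 - 4 = -2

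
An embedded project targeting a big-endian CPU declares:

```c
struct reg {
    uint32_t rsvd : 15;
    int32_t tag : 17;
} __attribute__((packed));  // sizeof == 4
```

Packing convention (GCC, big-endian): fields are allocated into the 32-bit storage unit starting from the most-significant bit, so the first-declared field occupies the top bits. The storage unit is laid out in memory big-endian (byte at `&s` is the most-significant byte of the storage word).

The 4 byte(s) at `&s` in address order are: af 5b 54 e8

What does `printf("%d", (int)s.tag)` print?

[0]=0xaf [1]=0x5b [2]=0x54 [3]=0xe8 (big-endian) → word 0xaf5b54e8
rsvd:15 @ bit 17 → (0xaf5b54e8>>17)&0x7fff = 0x57ad
tag:17 @ bit 0 → (0xaf5b54e8>>0)&0x1ffff = 0x154e8  ←
tag signed 17b, MSB=1: 87272 - 131072 = -43800

-43800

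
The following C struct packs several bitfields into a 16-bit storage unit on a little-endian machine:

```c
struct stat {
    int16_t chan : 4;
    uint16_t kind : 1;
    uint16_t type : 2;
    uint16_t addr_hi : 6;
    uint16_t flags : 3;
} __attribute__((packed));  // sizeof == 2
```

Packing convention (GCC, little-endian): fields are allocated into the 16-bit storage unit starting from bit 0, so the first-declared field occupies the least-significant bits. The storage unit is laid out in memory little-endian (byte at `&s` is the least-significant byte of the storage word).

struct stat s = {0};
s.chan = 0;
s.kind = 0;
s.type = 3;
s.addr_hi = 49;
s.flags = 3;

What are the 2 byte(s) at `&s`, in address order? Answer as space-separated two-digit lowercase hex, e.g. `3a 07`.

e0 78

[0+:4] chan=0 & 0xf = 0x0; word=0x0000
[4+:1] kind=0 & 0x1 = 0x0; word=0x0000
[5+:2] type=3 & 0x3 = 0x3; word=0x0060
[7+:6] addr_hi=49 & 0x3f = 0x31; word=0x18e0
[13+:3] flags=3 & 0x7 = 0x3; word=0x78e0
word = 0x78e0 → little-endian bytes:
  [0]=0xe0  [1]=0x78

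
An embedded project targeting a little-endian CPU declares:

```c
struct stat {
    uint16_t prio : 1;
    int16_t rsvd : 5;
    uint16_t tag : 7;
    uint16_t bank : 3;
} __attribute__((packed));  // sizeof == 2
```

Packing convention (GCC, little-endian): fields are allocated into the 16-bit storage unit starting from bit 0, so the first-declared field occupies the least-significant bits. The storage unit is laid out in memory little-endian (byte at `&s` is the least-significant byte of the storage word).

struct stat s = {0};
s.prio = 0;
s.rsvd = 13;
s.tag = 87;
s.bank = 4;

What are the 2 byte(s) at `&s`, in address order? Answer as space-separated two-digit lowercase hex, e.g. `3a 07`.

da 95

prio:1 = 0 → 0x0 << 0 → word 0x0000
rsvd:5 = 13 → 0xd << 1 → word 0x001a
tag:7 = 87 → 0x57 << 6 → word 0x15da
bank:3 = 4 → 0x4 << 13 → word 0x95da
word = 0x95da → little-endian bytes:
  [0]=0xda  [1]=0x95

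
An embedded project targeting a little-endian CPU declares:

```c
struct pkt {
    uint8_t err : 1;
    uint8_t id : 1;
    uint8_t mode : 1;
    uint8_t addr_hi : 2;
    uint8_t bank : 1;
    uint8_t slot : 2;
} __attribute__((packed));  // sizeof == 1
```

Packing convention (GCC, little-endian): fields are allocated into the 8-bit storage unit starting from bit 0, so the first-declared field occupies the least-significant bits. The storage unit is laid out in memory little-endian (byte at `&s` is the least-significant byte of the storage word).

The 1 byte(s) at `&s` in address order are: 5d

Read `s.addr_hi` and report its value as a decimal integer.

[0]=0x5d (little-endian) → word 0x5d
err [0+:1] = (word>>0) & 0x1 = 1
id [1+:1] = (word>>1) & 0x1 = 0
mode [2+:1] = (word>>2) & 0x1 = 1
addr_hi [3+:2] = (word>>3) & 0x3 = 3  ←
bank [5+:1] = (word>>5) & 0x1 = 0
slot [6+:2] = (word>>6) & 0x3 = 1

3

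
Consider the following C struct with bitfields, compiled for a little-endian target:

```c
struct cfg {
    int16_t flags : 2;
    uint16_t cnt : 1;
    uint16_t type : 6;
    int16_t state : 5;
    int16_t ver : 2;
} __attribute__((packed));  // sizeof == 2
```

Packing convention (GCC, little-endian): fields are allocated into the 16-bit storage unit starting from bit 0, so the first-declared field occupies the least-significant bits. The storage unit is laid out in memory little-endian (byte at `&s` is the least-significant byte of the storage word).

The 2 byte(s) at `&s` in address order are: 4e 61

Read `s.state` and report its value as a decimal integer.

[0]=0x4e [1]=0x61 (little-endian) → word 0x614e
flags [0+:2] = (word>>0) & 0x3 = 2
cnt [2+:1] = (word>>2) & 0x1 = 1
type [3+:6] = (word>>3) & 0x3f = 41
state [9+:5] = (word>>9) & 0x1f = 16  ←
ver [14+:2] = (word>>14) & 0x3 = 1
state signed 5b, MSB=1: 16 - 32 = -16

-16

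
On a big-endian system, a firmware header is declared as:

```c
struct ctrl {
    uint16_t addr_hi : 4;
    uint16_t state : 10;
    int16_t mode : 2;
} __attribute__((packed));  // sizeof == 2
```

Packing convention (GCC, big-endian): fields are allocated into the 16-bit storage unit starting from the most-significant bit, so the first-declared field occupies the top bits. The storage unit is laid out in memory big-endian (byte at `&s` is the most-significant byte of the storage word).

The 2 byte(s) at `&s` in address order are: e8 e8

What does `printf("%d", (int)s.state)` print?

570

[0]=0xe8 [1]=0xe8 (big-endian) → word 0xe8e8
addr_hi:4 @ bit 12 → (0xe8e8>>12)&0xf = 0xe
state:10 @ bit 2 → (0xe8e8>>2)&0x3ff = 0x23a  ←
mode:2 @ bit 0 → (0xe8e8>>0)&0x3 = 0x0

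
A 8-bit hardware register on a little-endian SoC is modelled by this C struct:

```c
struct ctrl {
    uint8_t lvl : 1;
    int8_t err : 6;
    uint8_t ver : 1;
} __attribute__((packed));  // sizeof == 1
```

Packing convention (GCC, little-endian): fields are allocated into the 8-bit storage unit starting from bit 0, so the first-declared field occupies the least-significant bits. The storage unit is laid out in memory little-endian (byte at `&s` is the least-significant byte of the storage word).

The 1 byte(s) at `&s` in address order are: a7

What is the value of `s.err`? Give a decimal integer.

[0]=0xa7 (little-endian) → word 0xa7
lvl:1 @ bit 0 → (0xa7>>0)&0x1 = 0x1
err:6 @ bit 1 → (0xa7>>1)&0x3f = 0x13  ←
ver:1 @ bit 7 → (0xa7>>7)&0x1 = 0x1
err signed 6b, MSB=0: value = 19

19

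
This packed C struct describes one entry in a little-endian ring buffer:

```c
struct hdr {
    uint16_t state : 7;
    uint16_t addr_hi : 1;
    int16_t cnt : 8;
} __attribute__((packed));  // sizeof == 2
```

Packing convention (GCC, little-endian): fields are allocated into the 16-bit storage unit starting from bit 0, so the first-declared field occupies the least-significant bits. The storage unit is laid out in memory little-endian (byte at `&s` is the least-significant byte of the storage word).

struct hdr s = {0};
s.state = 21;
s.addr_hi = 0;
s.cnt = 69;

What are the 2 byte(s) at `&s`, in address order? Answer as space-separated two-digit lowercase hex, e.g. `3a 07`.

15 45

[0+:7] state=21 & 0x7f = 0x15; word=0x0015
[7+:1] addr_hi=0 & 0x1 = 0x0; word=0x0015
[8+:8] cnt=69 & 0xff = 0x45; word=0x4515
word = 0x4515 → little-endian bytes:
  [0]=0x15  [1]=0x45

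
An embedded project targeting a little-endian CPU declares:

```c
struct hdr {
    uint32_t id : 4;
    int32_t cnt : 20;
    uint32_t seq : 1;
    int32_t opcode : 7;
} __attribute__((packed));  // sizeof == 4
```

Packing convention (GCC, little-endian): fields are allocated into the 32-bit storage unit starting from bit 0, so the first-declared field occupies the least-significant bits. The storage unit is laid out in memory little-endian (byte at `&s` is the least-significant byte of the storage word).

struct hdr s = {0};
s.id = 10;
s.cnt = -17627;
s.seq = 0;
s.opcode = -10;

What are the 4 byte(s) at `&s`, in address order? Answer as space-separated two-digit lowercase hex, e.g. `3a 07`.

[0+:4] id=10 & 0xf = 0xa; word=0x0000000a
[4+:20] cnt=-17627 & 0xfffff = 0xfbb25; word=0x00fbb25a
[24+:1] seq=0 & 0x1 = 0x0; word=0x00fbb25a
[25+:7] opcode=-10 & 0x7f = 0x76; word=0xecfbb25a
word = 0xecfbb25a → little-endian bytes:
  [0]=0x5a  [1]=0xb2  [2]=0xfb  [3]=0xec

5a b2 fb ec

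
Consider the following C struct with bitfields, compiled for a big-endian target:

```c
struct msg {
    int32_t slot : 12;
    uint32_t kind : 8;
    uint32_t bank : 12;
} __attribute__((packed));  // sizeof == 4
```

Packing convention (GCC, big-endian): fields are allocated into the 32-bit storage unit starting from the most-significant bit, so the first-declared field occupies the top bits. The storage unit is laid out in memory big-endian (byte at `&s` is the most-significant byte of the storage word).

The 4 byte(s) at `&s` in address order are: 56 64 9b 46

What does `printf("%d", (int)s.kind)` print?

73

[0]=0x56 [1]=0x64 [2]=0x9b [3]=0x46 (big-endian) → word 0x56649b46
slot [20+:12] = (word>>20) & 0xfff = 1382
kind [12+:8] = (word>>12) & 0xff = 73  ←
bank [0+:12] = (word>>0) & 0xfff = 2886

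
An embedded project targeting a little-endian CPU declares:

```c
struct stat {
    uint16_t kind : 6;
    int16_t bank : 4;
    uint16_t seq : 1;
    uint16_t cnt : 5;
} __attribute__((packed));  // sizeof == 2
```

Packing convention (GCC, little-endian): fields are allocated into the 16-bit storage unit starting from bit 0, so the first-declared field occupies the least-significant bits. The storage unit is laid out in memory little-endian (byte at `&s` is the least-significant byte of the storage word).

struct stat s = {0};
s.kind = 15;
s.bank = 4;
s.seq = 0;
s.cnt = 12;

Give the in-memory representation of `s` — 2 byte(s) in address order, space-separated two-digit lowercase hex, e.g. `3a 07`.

kind:6 = 15 → 0xf << 0 → word 0x000f
bank:4 = 4 → 0x4 << 6 → word 0x010f
seq:1 = 0 → 0x0 << 10 → word 0x010f
cnt:5 = 12 → 0xc << 11 → word 0x610f
word = 0x610f → little-endian bytes:
  [0]=0x0f  [1]=0x61

0f 61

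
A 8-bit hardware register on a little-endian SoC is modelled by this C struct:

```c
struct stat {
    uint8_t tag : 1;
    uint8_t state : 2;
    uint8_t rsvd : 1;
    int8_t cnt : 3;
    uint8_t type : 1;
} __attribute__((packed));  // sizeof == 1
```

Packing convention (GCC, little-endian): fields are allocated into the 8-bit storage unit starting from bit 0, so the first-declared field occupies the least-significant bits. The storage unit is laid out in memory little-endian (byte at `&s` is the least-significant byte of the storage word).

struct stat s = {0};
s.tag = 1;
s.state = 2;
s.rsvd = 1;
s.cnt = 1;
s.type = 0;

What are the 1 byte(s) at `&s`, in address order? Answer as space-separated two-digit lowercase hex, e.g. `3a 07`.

1d

tag (1b) val=1 bits=0x1 at bit 0: 0x01
state (2b) val=2 bits=0x2 at bit 1: 0x05
rsvd (1b) val=1 bits=0x1 at bit 3: 0x0d
cnt (3b) val=1 bits=0x1 at bit 4: 0x1d
type (1b) val=0 bits=0x0 at bit 7: 0x1d
word = 0x1d → little-endian bytes:
  [0]=0x1d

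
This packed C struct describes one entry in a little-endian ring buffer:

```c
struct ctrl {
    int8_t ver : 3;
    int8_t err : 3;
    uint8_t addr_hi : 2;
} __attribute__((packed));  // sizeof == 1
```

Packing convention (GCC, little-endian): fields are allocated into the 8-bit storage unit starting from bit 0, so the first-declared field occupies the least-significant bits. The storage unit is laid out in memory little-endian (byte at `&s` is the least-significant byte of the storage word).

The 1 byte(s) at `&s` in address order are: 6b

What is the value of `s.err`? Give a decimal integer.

[0]=0x6b (little-endian) → word 0x6b
ver:3 @ bit 0 → (0x6b>>0)&0x7 = 0x3
err:3 @ bit 3 → (0x6b>>3)&0x7 = 0x5  ←
addr_hi:2 @ bit 6 → (0x6b>>6)&0x3 = 0x1
err signed 3b, MSB=1: 5 - 8 = -3

-3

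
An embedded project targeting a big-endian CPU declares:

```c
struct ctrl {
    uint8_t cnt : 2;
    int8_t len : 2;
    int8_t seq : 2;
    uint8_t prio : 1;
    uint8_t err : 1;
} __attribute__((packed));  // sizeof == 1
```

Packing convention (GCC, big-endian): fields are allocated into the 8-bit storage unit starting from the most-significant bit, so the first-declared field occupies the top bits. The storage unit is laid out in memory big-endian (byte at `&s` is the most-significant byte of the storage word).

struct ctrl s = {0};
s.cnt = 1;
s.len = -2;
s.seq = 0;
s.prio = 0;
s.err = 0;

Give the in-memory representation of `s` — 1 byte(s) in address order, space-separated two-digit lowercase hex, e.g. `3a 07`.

60

cnt (2b) val=1 bits=0x1 at bit 6: 0x40
len (2b) val=-2 bits=0x2 at bit 4: 0x60
seq (2b) val=0 bits=0x0 at bit 2: 0x60
prio (1b) val=0 bits=0x0 at bit 1: 0x60
err (1b) val=0 bits=0x0 at bit 0: 0x60
word = 0x60 → big-endian bytes:
  [0]=0x60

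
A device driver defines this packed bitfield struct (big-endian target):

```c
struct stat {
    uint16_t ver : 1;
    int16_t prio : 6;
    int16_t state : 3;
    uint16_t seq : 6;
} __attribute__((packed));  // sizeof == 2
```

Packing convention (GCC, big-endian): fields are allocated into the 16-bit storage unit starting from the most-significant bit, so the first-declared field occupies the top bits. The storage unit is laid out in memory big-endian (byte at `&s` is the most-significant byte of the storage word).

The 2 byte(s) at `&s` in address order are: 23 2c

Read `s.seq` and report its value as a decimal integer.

[0]=0x23 [1]=0x2c (big-endian) → word 0x232c
ver:1 @ bit 15 → (0x232c>>15)&0x1 = 0x0
prio:6 @ bit 9 → (0x232c>>9)&0x3f = 0x11
state:3 @ bit 6 → (0x232c>>6)&0x7 = 0x4
seq:6 @ bit 0 → (0x232c>>0)&0x3f = 0x2c  ←

44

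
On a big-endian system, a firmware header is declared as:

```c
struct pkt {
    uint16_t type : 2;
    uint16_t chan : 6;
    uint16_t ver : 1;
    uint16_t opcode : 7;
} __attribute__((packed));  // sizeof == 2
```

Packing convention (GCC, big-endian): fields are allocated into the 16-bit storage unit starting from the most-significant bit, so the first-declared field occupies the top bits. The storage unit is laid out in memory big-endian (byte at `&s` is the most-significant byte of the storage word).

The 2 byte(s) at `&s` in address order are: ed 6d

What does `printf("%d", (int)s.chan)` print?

45

[0]=0xed [1]=0x6d (big-endian) → word 0xed6d
type [14+:2] = (word>>14) & 0x3 = 3
chan [8+:6] = (word>>8) & 0x3f = 45  ←
ver [7+:1] = (word>>7) & 0x1 = 0
opcode [0+:7] = (word>>0) & 0x7f = 109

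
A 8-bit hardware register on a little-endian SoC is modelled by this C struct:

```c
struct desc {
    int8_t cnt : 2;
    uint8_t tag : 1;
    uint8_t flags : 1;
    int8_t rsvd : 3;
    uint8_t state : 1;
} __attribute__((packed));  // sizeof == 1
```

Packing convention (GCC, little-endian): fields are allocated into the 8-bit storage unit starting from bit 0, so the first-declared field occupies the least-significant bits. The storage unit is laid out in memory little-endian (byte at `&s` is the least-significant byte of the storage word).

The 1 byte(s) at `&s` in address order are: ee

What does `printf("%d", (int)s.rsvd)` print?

-2

[0]=0xee (little-endian) → word 0xee
cnt:2 @ bit 0 → (0xee>>0)&0x3 = 0x2
tag:1 @ bit 2 → (0xee>>2)&0x1 = 0x1
flags:1 @ bit 3 → (0xee>>3)&0x1 = 0x1
rsvd:3 @ bit 4 → (0xee>>4)&0x7 = 0x6  ←
state:1 @ bit 7 → (0xee>>7)&0x1 = 0x1
rsvd signed 3b, MSB=1: 6 - 8 = -2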